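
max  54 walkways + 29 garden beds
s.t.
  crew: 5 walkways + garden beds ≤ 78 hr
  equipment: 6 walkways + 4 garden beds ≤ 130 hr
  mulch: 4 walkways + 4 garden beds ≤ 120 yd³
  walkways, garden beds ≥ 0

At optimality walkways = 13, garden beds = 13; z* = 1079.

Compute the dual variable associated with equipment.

At the optimum: crew uses 78 of 78 (binding); equipment uses 130 of 130 (binding); mulch uses 104 of 120 (slack = 16).
Since mulch is not tight, its dual is 0.
The binding rows give the dual system: 5·y_crew + 6·y_equipment = 54 and 1·y_crew + 4·y_equipment = 29.
This yields shadow prices y_crew = 3, y_equipment = 6.5.
Shadow price of equipment = 6.5.

6.5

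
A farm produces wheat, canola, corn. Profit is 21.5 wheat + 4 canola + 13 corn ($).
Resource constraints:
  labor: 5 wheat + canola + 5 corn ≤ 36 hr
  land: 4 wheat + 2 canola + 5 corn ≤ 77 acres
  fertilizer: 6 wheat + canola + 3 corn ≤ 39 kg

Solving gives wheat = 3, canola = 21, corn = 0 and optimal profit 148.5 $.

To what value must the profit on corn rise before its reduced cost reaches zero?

At the optimum: labor uses 36 of 36 (binding); land uses 54 of 77 (slack = 23); fertilizer uses 39 of 39 (binding).
Since land is not tight, its dual is 0.
The binding rows give the dual system: 5·y_labor + 6·y_fertilizer = 21.5 and 1·y_labor + 1·y_fertilizer = 4.
This yields shadow prices y_labor = 2.5, y_fertilizer = 1.5.
corn enters the basis when its profit ≥ yᵀa₃ = 2.5·5 + 1.5·3 = 17.

17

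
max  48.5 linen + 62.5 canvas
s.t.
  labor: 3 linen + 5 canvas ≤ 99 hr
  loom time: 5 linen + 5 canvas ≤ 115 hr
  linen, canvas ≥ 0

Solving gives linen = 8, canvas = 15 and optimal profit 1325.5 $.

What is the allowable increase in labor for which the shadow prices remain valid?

16

Binding constraints: labor, loom time. The basis is B = [[3,5],[5,5]] with det -10.
Per unit increase in labor, x* moves by d = (-0.5, 0.5).
The basis stays optimal until linen reaches 0; allowable increase = 16 hr.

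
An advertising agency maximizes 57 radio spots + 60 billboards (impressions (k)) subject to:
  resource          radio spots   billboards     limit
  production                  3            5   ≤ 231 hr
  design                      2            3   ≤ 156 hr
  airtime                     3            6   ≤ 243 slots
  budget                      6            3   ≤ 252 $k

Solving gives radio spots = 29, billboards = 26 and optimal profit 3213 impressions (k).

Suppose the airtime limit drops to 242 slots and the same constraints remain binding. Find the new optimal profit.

3206

At the optimum: production uses 217 of 231 (slack = 14); design uses 136 of 156 (slack = 20); airtime uses 243 of 243 (binding); budget uses 252 of 252 (binding).
Since production, design are not tight, their duals are 0.
Dual feasibility on the basic columns requires 3·y_airtime + 6·y_budget = 57, 6·y_airtime + 3·y_budget = 60.
This yields shadow prices y_airtime = 7, y_budget = 6.
Δz = y_airtime·Δb = 7 × (-1) = -7, so new z* = 3213 − 7 = 3206.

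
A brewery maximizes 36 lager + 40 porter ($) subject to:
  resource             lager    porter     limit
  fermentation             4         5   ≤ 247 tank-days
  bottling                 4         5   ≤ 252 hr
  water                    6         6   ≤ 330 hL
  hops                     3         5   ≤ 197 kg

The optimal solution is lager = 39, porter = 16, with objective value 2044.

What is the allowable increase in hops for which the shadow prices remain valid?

22

Binding constraints: water, hops. The basis is B = [[6,6],[3,5]] with det 12.
Per unit increase in hops, x* moves by d = (-0.5, 0.5).
The basis stays optimal until fermentation becomes binding; allowable increase = 22 kg.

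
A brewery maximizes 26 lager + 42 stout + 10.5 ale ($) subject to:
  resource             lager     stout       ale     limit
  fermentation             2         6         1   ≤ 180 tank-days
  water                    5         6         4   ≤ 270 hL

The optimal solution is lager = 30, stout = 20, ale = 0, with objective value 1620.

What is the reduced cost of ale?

-8.5

Check each constraint at x*: fermentation 180/180 (tight); water 270/270 (tight).
The binding rows give the dual system: 2·y_fermentation + 5·y_water = 26 and 6·y_fermentation + 6·y_water = 42.
This yields shadow prices y_fermentation = 3, y_water = 4.
Reduced cost of ale: c₃ − yᵀa₃ = 10.5 − (3·1 + 4·4) = 10.5 − 19 = -8.5.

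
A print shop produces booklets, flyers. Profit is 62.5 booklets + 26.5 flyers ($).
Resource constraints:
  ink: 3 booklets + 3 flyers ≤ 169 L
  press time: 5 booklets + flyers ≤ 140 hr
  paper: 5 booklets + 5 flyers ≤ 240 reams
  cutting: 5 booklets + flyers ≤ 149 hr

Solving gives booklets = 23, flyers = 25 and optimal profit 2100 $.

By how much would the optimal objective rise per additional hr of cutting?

At the optimum: ink uses 144 of 169 (slack = 25); press time uses 140 of 140 (binding); paper uses 240 of 240 (binding); cutting uses 140 of 149 (slack = 9).
Since ink, cutting are not tight, their duals are 0.
Dual feasibility on the basic columns requires 5·y_press time + 5·y_paper = 62.5, 1·y_press time + 5·y_paper = 26.5.
This yields shadow prices y_press time = 9, y_paper = 3.5.
Shadow price of cutting = 0.

0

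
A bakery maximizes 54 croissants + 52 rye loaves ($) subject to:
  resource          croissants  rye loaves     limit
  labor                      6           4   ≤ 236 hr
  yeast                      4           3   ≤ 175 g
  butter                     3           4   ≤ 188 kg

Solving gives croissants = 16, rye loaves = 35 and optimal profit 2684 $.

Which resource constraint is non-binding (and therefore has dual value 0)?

labor: 236/236 (binding)
yeast: 169/175 (slack 6)
butter: 188/188 (binding)
By complementary slackness, a constraint with positive slack has shadow price 0 → yeast.

yeast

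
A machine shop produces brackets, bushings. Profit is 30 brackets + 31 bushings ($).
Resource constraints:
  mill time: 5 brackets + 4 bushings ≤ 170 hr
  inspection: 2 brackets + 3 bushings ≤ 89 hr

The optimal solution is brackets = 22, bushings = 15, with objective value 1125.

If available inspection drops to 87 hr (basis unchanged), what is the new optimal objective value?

1115

Check each constraint at x*: mill time 170/170 (tight); inspection 89/89 (tight).
From A_Bᵀ y = c: 5·y_mill time + 2·y_inspection = 30; 4·y_mill time + 3·y_inspection = 31.
Solving: y_mill time = 4, y_inspection = 5.
Δz = y_inspection·Δb = 5 × (-2) = -10, so new z* = 1125 − 10 = 1115.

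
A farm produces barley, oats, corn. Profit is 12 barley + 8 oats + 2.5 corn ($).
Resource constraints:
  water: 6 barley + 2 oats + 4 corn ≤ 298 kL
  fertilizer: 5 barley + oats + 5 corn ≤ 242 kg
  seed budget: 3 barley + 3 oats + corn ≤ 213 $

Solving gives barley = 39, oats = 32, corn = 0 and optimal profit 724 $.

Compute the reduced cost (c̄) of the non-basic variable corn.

At the optimum: water uses 298 of 298 (binding); fertilizer uses 227 of 242 (slack = 15); seed budget uses 213 of 213 (binding).
Slack constraints have shadow price 0 (complementary slackness).
The binding rows give the dual system: 6·y_water + 3·y_seed budget = 12 and 2·y_water + 3·y_seed budget = 8.
This yields shadow prices y_water = 1, y_seed budget = 2.
Reduced cost of corn: c₃ − yᵀa₃ = 2.5 − (1·4 + 2·1) = 2.5 − 6 = -3.5.

-3.5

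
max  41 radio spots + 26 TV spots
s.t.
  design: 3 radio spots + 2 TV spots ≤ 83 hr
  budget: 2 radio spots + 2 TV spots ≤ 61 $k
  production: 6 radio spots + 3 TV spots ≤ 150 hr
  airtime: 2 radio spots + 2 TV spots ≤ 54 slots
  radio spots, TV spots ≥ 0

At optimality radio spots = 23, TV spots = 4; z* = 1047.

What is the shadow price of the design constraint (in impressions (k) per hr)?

0

Check each constraint at x*: design 77/83 (slack 6); budget 54/61 (slack 7); production 150/150 (tight); airtime 54/54 (tight).
By complementary slackness, y = 0 for the non-binding constraints.
From A_Bᵀ y = c: 6·y_production + 2·y_airtime = 41; 3·y_production + 2·y_airtime = 26.
Solving: y_production = 5, y_airtime = 5.5.
Shadow price of design = 0.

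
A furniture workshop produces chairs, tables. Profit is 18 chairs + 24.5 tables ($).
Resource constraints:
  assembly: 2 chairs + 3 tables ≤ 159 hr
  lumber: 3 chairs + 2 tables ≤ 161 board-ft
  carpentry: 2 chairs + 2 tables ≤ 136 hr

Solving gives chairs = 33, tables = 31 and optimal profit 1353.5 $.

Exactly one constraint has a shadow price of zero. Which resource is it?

carpentry

assembly: 159/159 (binding)
lumber: 161/161 (binding)
carpentry: 128/136 (slack 8)
By complementary slackness, a constraint with positive slack has shadow price 0 → carpentry.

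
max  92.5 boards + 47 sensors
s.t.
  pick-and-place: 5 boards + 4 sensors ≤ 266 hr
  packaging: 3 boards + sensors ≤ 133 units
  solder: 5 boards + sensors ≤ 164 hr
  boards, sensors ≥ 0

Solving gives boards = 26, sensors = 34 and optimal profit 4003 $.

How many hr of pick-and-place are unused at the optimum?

0

pick-and-place used = 5·26 + 4·34 = 266; slack = 266 − 266 = 0.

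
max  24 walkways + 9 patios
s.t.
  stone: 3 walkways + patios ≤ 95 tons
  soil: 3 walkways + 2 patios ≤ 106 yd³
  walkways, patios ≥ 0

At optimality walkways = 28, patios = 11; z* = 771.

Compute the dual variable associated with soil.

1

At the optimum: stone uses 95 of 95 (binding); soil uses 106 of 106 (binding).
The binding rows give the dual system: 3·y_stone + 3·y_soil = 24 and 1·y_stone + 2·y_soil = 9.
→ y_stone = 7 and y_soil = 1.
Shadow price of soil = 1.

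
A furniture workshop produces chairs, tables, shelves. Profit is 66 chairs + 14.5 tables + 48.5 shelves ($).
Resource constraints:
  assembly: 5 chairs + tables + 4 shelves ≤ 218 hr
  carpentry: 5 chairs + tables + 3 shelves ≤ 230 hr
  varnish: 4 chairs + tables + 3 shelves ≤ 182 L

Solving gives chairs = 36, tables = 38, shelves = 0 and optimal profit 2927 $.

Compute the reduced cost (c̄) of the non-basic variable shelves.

Check each constraint at x*: assembly 218/218 (tight); carpentry 218/230 (slack 12); varnish 182/182 (tight).
Slack constraints have shadow price 0 (complementary slackness).
Dual feasibility on the basic columns requires 5·y_assembly + 4·y_varnish = 66, 1·y_assembly + 1·y_varnish = 14.5.
This yields shadow prices y_assembly = 8, y_varnish = 6.5.
Reduced cost of shelves: c₃ − yᵀa₃ = 48.5 − (8·4 + 6.5·3) = 48.5 − 51.5 = -3.

-3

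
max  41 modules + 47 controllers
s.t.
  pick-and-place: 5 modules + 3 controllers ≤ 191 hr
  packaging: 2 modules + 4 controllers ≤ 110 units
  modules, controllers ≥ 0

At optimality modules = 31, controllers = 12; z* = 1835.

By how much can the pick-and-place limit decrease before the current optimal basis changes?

Binding constraints: pick-and-place, packaging. The basis is B = [[5,3],[2,4]] with det 14.
Per unit decrease in pick-and-place, x* moves by d = (-0.2857, 0.1429).
The basis stays optimal until modules reaches 0; allowable decrease = 108.5 hr.

108.5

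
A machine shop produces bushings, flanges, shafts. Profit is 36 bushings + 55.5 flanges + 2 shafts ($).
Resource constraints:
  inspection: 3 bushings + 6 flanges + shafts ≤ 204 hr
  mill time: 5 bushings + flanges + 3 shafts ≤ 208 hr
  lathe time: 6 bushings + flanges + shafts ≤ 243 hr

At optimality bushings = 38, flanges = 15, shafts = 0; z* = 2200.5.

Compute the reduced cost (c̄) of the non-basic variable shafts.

At the optimum: inspection uses 204 of 204 (binding); mill time uses 205 of 208 (slack = 3); lathe time uses 243 of 243 (binding).
By complementary slackness, y = 0 for the non-binding constraint.
The binding rows give the dual system: 3·y_inspection + 6·y_lathe time = 36 and 6·y_inspection + 1·y_lathe time = 55.5.
Solving: y_inspection = 9, y_lathe time = 1.5.
Reduced cost of shafts: c₃ − yᵀa₃ = 2 − (9·1 + 1.5·1) = 2 − 10.5 = -8.5.

-8.5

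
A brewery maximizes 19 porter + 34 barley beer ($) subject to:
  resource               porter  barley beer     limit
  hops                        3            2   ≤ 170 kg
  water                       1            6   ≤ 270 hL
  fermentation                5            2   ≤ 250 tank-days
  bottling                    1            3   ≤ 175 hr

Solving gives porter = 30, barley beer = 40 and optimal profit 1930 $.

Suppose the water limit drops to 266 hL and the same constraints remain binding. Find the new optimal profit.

Binding: hops and water. Non-binding: fermentation (20 unused), bottling (25 unused).
Since fermentation, bottling are not tight, their duals are 0.
From A_Bᵀ y = c: 3·y_hops + 1·y_water = 19; 2·y_hops + 6·y_water = 34.
This yields shadow prices y_hops = 5, y_water = 4.
Δz = y_water·Δb = 4 × (-4) = -16, so new z* = 1930 − 16 = 1914.

1914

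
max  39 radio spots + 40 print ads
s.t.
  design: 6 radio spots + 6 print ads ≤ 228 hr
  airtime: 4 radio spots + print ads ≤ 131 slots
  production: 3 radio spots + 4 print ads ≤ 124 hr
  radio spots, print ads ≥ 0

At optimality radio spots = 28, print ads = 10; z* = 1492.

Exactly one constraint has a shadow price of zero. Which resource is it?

design: 228/228 (binding)
airtime: 122/131 (slack 9)
production: 124/124 (binding)
By complementary slackness, a constraint with positive slack has shadow price 0 → airtime.

airtime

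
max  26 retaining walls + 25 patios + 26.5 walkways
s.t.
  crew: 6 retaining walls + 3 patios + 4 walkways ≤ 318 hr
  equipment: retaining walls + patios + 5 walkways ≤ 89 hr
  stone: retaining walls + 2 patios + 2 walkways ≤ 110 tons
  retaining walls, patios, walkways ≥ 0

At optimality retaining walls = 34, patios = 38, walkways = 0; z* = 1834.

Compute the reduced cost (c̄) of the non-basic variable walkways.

-1.5

Binding: crew and stone. Non-binding: equipment (17 unused).
Slack constraints have shadow price 0 (complementary slackness).
From A_Bᵀ y = c: 6·y_crew + 1·y_stone = 26; 3·y_crew + 2·y_stone = 25.
→ y_crew = 3 and y_stone = 8.
Reduced cost of walkways: c₃ − yᵀa₃ = 26.5 − (3·4 + 8·2) = 26.5 − 28 = -1.5.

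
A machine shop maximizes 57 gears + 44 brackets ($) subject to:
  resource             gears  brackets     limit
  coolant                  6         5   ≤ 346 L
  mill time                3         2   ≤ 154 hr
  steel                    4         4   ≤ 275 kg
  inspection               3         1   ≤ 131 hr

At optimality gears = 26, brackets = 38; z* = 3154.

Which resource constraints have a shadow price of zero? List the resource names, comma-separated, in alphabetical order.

inspection, steel

coolant: 346/346 (binding)
mill time: 154/154 (binding)
steel: 256/275 (slack 19)
inspection: 116/131 (slack 15)
By complementary slackness, a constraint with positive slack has shadow price 0 → inspection, steel.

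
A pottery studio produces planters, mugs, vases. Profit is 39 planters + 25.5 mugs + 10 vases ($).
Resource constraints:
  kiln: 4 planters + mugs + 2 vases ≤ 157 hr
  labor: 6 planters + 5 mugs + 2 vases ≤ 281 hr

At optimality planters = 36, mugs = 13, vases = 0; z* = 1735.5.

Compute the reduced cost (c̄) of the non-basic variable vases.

At the optimum: kiln uses 157 of 157 (binding); labor uses 281 of 281 (binding).
The binding rows give the dual system: 4·y_kiln + 6·y_labor = 39 and 1·y_kiln + 5·y_labor = 25.5.
Solving: y_kiln = 3, y_labor = 4.5.
Reduced cost of vases: c₃ − yᵀa₃ = 10 − (3·2 + 4.5·2) = 10 − 15 = -5.

-5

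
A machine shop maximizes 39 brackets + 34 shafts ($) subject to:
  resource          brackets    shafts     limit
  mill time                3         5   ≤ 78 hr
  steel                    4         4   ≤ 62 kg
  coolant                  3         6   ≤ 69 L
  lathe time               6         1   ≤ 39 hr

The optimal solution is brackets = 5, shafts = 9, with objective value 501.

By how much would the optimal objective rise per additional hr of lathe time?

Binding: coolant and lathe time. Non-binding: mill time (18 unused), steel (6 unused).
By complementary slackness, y = 0 for the non-binding constraints.
Dual feasibility on the basic columns requires 3·y_coolant + 6·y_lathe time = 39, 6·y_coolant + 1·y_lathe time = 34.
→ y_coolant = 5 and y_lathe time = 4.
Shadow price of lathe time = 4.

4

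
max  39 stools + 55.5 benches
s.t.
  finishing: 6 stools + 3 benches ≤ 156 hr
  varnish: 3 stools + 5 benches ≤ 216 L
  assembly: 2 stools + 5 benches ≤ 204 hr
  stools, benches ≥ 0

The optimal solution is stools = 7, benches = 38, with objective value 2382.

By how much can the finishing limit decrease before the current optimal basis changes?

33.6

Binding constraints: finishing, assembly. The basis is B = [[6,3],[2,5]] with det 24.
Per unit decrease in finishing, x* moves by d = (-0.2083, 0.0833).
The basis stays optimal until stools reaches 0; allowable decrease = 33.6 hr.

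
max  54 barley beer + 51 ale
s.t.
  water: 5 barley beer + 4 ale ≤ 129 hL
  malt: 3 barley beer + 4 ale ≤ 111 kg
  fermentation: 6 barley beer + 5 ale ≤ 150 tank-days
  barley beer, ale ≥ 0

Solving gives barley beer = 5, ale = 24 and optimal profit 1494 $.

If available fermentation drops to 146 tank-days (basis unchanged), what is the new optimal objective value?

1466

At the optimum: water uses 121 of 129 (slack = 8); malt uses 111 of 111 (binding); fermentation uses 150 of 150 (binding).
By complementary slackness, y = 0 for the non-binding constraint.
From A_Bᵀ y = c: 3·y_malt + 6·y_fermentation = 54; 4·y_malt + 5·y_fermentation = 51.
→ y_malt = 4 and y_fermentation = 7.
Δz = y_fermentation·Δb = 7 × (-4) = -28, so new z* = 1494 − 28 = 1466.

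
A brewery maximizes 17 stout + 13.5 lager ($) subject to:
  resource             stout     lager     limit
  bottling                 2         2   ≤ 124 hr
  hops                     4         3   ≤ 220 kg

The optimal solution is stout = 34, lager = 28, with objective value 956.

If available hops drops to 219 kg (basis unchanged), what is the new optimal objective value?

Check each constraint at x*: bottling 124/124 (tight); hops 220/220 (tight).
Dual feasibility on the basic columns requires 2·y_bottling + 4·y_hops = 17, 2·y_bottling + 3·y_hops = 13.5.
Solving: y_bottling = 1.5, y_hops = 3.5.
Δz = y_hops·Δb = 3.5 × (-1) = -3.5, so new z* = 956 − 3.5 = 952.5.

952.5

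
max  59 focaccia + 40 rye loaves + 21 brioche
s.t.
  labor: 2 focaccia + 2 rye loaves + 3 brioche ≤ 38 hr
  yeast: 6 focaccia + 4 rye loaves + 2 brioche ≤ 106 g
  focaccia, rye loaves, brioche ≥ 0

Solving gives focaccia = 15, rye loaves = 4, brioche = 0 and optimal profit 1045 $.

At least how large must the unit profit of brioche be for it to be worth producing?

22

At the optimum: labor uses 38 of 38 (binding); yeast uses 106 of 106 (binding).
From A_Bᵀ y = c: 2·y_labor + 6·y_yeast = 59; 2·y_labor + 4·y_yeast = 40.
This yields shadow prices y_labor = 1, y_yeast = 9.5.
brioche enters the basis when its profit ≥ yᵀa₃ = 1·3 + 9.5·2 = 22.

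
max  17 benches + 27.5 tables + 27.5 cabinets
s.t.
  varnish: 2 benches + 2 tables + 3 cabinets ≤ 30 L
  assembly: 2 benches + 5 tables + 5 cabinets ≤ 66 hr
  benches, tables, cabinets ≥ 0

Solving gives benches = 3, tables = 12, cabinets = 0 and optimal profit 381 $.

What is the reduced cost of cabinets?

Both varnish and assembly are binding at x*.
From A_Bᵀ y = c: 2·y_varnish + 2·y_assembly = 17; 2·y_varnish + 5·y_assembly = 27.5.
Solving: y_varnish = 5, y_assembly = 3.5.
Reduced cost of cabinets: c₃ − yᵀa₃ = 27.5 − (5·3 + 3.5·5) = 27.5 − 32.5 = -5.

-5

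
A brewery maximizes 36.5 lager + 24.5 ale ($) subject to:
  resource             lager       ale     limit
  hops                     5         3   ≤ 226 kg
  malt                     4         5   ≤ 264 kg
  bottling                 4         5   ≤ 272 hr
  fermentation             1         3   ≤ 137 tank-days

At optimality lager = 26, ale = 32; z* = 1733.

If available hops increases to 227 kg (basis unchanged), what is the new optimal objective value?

1739.5

At the optimum: hops uses 226 of 226 (binding); malt uses 264 of 264 (binding); bottling uses 264 of 272 (slack = 8); fermentation uses 122 of 137 (slack = 15).
By complementary slackness, y = 0 for the non-binding constraints.
From A_Bᵀ y = c: 5·y_hops + 4·y_malt = 36.5; 3·y_hops + 5·y_malt = 24.5.
This yields shadow prices y_hops = 6.5, y_malt = 1.
Δz = y_hops·Δb = 6.5 × (1) = 6.5, so new z* = 1733 + 6.5 = 1739.5.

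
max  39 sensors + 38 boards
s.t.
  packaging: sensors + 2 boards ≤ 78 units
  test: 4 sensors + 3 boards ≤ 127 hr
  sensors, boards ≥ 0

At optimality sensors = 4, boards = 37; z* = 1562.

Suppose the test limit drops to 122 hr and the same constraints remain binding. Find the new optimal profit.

Check each constraint at x*: packaging 78/78 (tight); test 127/127 (tight).
From A_Bᵀ y = c: 1·y_packaging + 4·y_test = 39; 2·y_packaging + 3·y_test = 38.
→ y_packaging = 7 and y_test = 8.
Δz = y_test·Δb = 8 × (-5) = -40, so new z* = 1562 − 40 = 1522.

1522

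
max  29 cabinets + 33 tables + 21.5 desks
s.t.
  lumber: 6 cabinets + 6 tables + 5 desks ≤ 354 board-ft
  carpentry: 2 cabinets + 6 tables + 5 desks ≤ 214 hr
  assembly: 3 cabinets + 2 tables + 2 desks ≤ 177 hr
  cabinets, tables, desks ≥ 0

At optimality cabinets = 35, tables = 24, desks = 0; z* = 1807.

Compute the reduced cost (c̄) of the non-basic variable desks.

-6

At the optimum: lumber uses 354 of 354 (binding); carpentry uses 214 of 214 (binding); assembly uses 153 of 177 (slack = 24).
By complementary slackness, y = 0 for the non-binding constraint.
From A_Bᵀ y = c: 6·y_lumber + 2·y_carpentry = 29; 6·y_lumber + 6·y_carpentry = 33.
Solving: y_lumber = 4.5, y_carpentry = 1.
Reduced cost of desks: c₃ − yᵀa₃ = 21.5 − (4.5·5 + 1·5) = 21.5 − 27.5 = -6.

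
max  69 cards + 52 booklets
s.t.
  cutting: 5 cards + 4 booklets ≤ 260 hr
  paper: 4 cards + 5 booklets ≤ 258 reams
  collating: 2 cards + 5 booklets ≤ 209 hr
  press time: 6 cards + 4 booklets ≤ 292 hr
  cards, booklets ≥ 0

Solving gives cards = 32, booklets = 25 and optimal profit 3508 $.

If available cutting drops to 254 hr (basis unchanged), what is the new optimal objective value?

Binding: cutting and press time. Non-binding: paper (5 unused), collating (20 unused).
Slack constraints have shadow price 0 (complementary slackness).
From A_Bᵀ y = c: 5·y_cutting + 6·y_press time = 69; 4·y_cutting + 4·y_press time = 52.
→ y_cutting = 9 and y_press time = 4.
Δz = y_cutting·Δb = 9 × (-6) = -54, so new z* = 3508 − 54 = 3454.

3454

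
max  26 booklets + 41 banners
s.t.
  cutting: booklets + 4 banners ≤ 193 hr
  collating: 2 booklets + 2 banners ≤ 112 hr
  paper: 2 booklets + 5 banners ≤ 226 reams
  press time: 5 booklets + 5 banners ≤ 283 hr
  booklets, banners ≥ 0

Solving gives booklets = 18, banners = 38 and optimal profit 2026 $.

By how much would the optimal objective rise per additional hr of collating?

Binding: collating and paper. Non-binding: cutting (23 unused), press time (3 unused).
By complementary slackness, y = 0 for the non-binding constraints.
Dual feasibility on the basic columns requires 2·y_collating + 2·y_paper = 26, 2·y_collating + 5·y_paper = 41.
This yields shadow prices y_collating = 8, y_paper = 5.
Shadow price of collating = 8.

8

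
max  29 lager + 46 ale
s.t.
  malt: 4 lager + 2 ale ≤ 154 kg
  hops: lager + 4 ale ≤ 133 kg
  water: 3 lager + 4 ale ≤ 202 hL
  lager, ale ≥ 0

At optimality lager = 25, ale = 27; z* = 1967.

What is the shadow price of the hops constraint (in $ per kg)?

Check each constraint at x*: malt 154/154 (tight); hops 133/133 (tight); water 183/202 (slack 19).
Since water is not tight, its dual is 0.
The binding rows give the dual system: 4·y_malt + 1·y_hops = 29 and 2·y_malt + 4·y_hops = 46.
→ y_malt = 5 and y_hops = 9.
Shadow price of hops = 9.

9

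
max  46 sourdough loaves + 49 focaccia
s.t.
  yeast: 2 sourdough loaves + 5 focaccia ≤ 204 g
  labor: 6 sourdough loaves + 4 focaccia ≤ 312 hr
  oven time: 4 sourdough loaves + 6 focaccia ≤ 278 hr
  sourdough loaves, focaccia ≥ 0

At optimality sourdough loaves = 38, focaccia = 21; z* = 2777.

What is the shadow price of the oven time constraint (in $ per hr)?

5.5

At the optimum: yeast uses 181 of 204 (slack = 23); labor uses 312 of 312 (binding); oven time uses 278 of 278 (binding).
By complementary slackness, y = 0 for the non-binding constraint.
The binding rows give the dual system: 6·y_labor + 4·y_oven time = 46 and 4·y_labor + 6·y_oven time = 49.
This yields shadow prices y_labor = 4, y_oven time = 5.5.
Shadow price of oven time = 5.5.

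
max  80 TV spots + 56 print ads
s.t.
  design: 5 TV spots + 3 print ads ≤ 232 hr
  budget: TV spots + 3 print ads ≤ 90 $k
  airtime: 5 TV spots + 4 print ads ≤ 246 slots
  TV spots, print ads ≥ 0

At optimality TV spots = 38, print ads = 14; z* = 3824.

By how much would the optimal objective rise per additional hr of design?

Check each constraint at x*: design 232/232 (tight); budget 80/90 (slack 10); airtime 246/246 (tight).
By complementary slackness, y = 0 for the non-binding constraint.
The binding rows give the dual system: 5·y_design + 5·y_airtime = 80 and 3·y_design + 4·y_airtime = 56.
→ y_design = 8 and y_airtime = 8.
Shadow price of design = 8.

8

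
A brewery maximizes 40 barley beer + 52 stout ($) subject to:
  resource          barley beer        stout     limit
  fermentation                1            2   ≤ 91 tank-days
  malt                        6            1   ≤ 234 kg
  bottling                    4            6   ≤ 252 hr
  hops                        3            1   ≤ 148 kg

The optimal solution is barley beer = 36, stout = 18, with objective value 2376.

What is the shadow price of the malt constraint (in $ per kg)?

1

At the optimum: fermentation uses 72 of 91 (slack = 19); malt uses 234 of 234 (binding); bottling uses 252 of 252 (binding); hops uses 126 of 148 (slack = 22).
By complementary slackness, y = 0 for the non-binding constraints.
From A_Bᵀ y = c: 6·y_malt + 4·y_bottling = 40; 1·y_malt + 6·y_bottling = 52.
Solving: y_malt = 1, y_bottling = 8.5.
Shadow price of malt = 1.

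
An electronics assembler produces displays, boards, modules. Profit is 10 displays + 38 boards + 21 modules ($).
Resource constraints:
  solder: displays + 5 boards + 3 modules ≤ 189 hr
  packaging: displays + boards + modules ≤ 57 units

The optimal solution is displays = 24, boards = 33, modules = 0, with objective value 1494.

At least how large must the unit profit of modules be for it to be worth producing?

Both solder and packaging are binding at x*.
Dual feasibility on the basic columns requires 1·y_solder + 1·y_packaging = 10, 5·y_solder + 1·y_packaging = 38.
Solving: y_solder = 7, y_packaging = 3.
modules enters the basis when its profit ≥ yᵀa₃ = 7·3 + 3·1 = 24.

24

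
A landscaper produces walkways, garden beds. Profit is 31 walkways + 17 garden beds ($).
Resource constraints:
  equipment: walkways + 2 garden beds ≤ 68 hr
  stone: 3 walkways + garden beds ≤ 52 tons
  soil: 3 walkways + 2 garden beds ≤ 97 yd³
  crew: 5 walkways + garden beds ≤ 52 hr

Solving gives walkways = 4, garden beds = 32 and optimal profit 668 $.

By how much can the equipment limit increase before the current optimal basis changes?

Binding constraints: equipment, crew. The basis is B = [[1,2],[5,1]] with det -9.
Per unit increase in equipment, x* moves by d = (-0.1111, 0.5556).
The basis stays optimal until soil becomes binding; allowable increase = 27 hr.

27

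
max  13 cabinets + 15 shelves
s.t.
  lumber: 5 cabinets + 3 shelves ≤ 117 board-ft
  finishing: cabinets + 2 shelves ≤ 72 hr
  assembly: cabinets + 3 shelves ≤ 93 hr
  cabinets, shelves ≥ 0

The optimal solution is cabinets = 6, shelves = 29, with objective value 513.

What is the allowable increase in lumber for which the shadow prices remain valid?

96

Binding constraints: lumber, assembly. The basis is B = [[5,3],[1,3]] with det 12.
Per unit increase in lumber, x* moves by d = (0.25, -0.0833).
The basis stays optimal until finishing becomes binding; allowable increase = 96 board-ft.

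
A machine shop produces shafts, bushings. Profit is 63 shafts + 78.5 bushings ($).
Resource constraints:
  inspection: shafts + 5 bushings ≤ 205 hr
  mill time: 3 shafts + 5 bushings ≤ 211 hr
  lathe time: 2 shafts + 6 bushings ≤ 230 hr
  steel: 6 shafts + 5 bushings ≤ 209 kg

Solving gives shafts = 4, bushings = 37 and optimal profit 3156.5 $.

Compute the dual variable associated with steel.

At the optimum: inspection uses 189 of 205 (slack = 16); mill time uses 197 of 211 (slack = 14); lathe time uses 230 of 230 (binding); steel uses 209 of 209 (binding).
Since inspection, mill time are not tight, their duals are 0.
From A_Bᵀ y = c: 2·y_lathe time + 6·y_steel = 63; 6·y_lathe time + 5·y_steel = 78.5.
This yields shadow prices y_lathe time = 6, y_steel = 8.5.
Shadow price of steel = 8.5.

8.5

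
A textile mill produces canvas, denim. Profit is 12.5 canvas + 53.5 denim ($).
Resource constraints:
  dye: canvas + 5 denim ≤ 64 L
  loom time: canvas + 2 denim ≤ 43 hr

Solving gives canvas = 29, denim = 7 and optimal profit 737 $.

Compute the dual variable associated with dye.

9.5

Check each constraint at x*: dye 64/64 (tight); loom time 43/43 (tight).
Dual feasibility on the basic columns requires 1·y_dye + 1·y_loom time = 12.5, 5·y_dye + 2·y_loom time = 53.5.
Solving: y_dye = 9.5, y_loom time = 3.
Shadow price of dye = 9.5.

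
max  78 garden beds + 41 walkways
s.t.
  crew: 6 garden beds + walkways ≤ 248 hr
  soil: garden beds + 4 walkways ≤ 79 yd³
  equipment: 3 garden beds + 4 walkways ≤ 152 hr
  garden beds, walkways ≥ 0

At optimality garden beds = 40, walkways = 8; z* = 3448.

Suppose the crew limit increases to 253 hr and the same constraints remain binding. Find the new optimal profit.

3493

Check each constraint at x*: crew 248/248 (tight); soil 72/79 (slack 7); equipment 152/152 (tight).
By complementary slackness, y = 0 for the non-binding constraint.
Dual feasibility on the basic columns requires 6·y_crew + 3·y_equipment = 78, 1·y_crew + 4·y_equipment = 41.
Solving: y_crew = 9, y_equipment = 8.
Δz = y_crew·Δb = 9 × (5) = 45, so new z* = 3448 + 45 = 3493.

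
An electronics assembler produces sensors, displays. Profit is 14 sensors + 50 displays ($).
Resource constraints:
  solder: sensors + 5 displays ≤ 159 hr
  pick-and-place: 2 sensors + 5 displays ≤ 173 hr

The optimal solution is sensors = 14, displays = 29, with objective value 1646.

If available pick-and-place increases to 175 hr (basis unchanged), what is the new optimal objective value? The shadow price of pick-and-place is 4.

1654

Δb = 2, so new z* = 1646 + (4)·(2) = 1646 + 8 = 1654.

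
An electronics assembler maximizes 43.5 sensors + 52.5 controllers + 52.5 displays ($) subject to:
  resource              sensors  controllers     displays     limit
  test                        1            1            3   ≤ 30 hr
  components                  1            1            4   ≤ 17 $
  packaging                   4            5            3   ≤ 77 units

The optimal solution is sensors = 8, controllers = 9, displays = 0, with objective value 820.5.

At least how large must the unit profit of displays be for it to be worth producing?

Binding: components and packaging. Non-binding: test (13 unused).
By complementary slackness, y = 0 for the non-binding constraint.
From A_Bᵀ y = c: 1·y_components + 4·y_packaging = 43.5; 1·y_components + 5·y_packaging = 52.5.
→ y_components = 7.5 and y_packaging = 9.
displays enters the basis when its profit ≥ yᵀa₃ = 7.5·4 + 9·3 = 57.

57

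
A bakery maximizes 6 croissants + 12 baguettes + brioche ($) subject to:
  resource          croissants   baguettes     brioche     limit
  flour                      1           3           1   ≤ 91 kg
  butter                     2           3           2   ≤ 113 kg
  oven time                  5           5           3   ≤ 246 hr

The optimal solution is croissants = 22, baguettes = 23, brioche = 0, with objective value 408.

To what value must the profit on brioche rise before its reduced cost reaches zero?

6

Binding: flour and butter. Non-binding: oven time (21 unused).
By complementary slackness, y = 0 for the non-binding constraint.
From A_Bᵀ y = c: 1·y_flour + 2·y_butter = 6; 3·y_flour + 3·y_butter = 12.
Solving: y_flour = 2, y_butter = 2.
brioche enters the basis when its profit ≥ yᵀa₃ = 2·1 + 2·2 = 6.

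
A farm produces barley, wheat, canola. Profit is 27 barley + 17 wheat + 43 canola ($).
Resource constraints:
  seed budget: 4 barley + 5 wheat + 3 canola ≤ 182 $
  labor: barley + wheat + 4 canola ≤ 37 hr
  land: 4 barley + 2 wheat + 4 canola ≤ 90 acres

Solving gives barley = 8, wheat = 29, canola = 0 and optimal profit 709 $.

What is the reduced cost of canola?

At the optimum: seed budget uses 177 of 182 (slack = 5); labor uses 37 of 37 (binding); land uses 90 of 90 (binding).
By complementary slackness, y = 0 for the non-binding constraint.
The binding rows give the dual system: 1·y_labor + 4·y_land = 27 and 1·y_labor + 2·y_land = 17.
→ y_labor = 7 and y_land = 5.
Reduced cost of canola: c₃ − yᵀa₃ = 43 − (7·4 + 5·4) = 43 − 48 = -5.

-5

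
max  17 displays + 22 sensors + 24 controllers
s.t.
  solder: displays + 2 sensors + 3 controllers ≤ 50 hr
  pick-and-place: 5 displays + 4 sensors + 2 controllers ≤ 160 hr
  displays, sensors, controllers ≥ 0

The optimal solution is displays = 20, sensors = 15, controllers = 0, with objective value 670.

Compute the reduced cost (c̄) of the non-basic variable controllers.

-1

At the optimum: solder uses 50 of 50 (binding); pick-and-place uses 160 of 160 (binding).
From A_Bᵀ y = c: 1·y_solder + 5·y_pick-and-place = 17; 2·y_solder + 4·y_pick-and-place = 22.
This yields shadow prices y_solder = 7, y_pick-and-place = 2.
Reduced cost of controllers: c₃ − yᵀa₃ = 24 − (7·3 + 2·2) = 24 − 25 = -1.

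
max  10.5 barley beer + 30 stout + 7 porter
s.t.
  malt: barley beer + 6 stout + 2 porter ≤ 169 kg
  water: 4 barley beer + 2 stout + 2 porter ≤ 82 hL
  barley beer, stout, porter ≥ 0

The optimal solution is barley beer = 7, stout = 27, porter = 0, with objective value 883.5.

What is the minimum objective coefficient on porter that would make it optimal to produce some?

Both malt and water are binding at x*.
Dual feasibility on the basic columns requires 1·y_malt + 4·y_water = 10.5, 6·y_malt + 2·y_water = 30.
Solving: y_malt = 4.5, y_water = 1.5.
porter enters the basis when its profit ≥ yᵀa₃ = 4.5·2 + 1.5·2 = 12.

12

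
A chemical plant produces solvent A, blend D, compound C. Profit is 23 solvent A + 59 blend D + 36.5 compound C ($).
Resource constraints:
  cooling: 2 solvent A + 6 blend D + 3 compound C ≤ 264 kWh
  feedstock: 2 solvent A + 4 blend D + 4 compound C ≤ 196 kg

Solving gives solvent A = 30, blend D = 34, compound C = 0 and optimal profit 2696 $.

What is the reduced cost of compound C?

Both cooling and feedstock are binding at x*.
From A_Bᵀ y = c: 2·y_cooling + 2·y_feedstock = 23; 6·y_cooling + 4·y_feedstock = 59.
Solving: y_cooling = 6.5, y_feedstock = 5.
Reduced cost of compound C: c₃ − yᵀa₃ = 36.5 − (6.5·3 + 5·4) = 36.5 − 39.5 = -3.

-3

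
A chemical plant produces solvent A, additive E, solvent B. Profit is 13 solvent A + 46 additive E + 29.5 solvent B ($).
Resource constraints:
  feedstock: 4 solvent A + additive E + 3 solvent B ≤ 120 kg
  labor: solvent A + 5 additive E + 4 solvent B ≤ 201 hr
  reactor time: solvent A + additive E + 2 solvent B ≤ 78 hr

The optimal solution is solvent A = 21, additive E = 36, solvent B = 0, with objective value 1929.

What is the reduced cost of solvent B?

-9.5

Binding: feedstock and labor. Non-binding: reactor time (21 unused).
Since reactor time is not tight, its dual is 0.
Dual feasibility on the basic columns requires 4·y_feedstock + 1·y_labor = 13, 1·y_feedstock + 5·y_labor = 46.
→ y_feedstock = 1 and y_labor = 9.
Reduced cost of solvent B: c₃ − yᵀa₃ = 29.5 − (1·3 + 9·4) = 29.5 − 39 = -9.5.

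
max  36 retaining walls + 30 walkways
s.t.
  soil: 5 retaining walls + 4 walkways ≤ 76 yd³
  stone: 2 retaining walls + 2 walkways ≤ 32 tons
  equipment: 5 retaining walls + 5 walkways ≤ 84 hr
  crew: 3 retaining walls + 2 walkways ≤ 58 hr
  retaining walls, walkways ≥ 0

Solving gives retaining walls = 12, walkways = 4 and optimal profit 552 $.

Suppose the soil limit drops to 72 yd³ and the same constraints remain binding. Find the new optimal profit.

Binding: soil and stone. Non-binding: equipment (4 unused), crew (14 unused).
By complementary slackness, y = 0 for the non-binding constraints.
Dual feasibility on the basic columns requires 5·y_soil + 2·y_stone = 36, 4·y_soil + 2·y_stone = 30.
This yields shadow prices y_soil = 6, y_stone = 3.
Δz = y_soil·Δb = 6 × (-4) = -24, so new z* = 552 − 24 = 528.

528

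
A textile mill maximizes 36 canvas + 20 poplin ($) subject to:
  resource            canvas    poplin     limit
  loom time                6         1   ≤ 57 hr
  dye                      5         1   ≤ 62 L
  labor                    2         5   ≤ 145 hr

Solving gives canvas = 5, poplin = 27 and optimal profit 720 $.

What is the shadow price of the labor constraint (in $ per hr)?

Check each constraint at x*: loom time 57/57 (tight); dye 52/62 (slack 10); labor 145/145 (tight).
By complementary slackness, y = 0 for the non-binding constraint.
The binding rows give the dual system: 6·y_loom time + 2·y_labor = 36 and 1·y_loom time + 5·y_labor = 20.
→ y_loom time = 5 and y_labor = 3.
Shadow price of labor = 3.

3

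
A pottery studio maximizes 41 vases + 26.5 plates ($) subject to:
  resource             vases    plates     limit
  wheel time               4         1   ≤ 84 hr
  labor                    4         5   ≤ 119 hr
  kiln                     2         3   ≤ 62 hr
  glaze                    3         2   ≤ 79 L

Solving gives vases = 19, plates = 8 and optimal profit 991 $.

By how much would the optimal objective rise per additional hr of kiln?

Check each constraint at x*: wheel time 84/84 (tight); labor 116/119 (slack 3); kiln 62/62 (tight); glaze 73/79 (slack 6).
By complementary slackness, y = 0 for the non-binding constraints.
From A_Bᵀ y = c: 4·y_wheel time + 2·y_kiln = 41; 1·y_wheel time + 3·y_kiln = 26.5.
→ y_wheel time = 7 and y_kiln = 6.5.
Shadow price of kiln = 6.5.

6.5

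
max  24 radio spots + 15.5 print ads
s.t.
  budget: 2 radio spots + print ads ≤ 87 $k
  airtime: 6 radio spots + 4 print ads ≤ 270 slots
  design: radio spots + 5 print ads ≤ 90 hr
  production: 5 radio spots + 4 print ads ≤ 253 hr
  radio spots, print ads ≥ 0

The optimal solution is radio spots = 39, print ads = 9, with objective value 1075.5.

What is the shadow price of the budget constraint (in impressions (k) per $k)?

1.5

Check each constraint at x*: budget 87/87 (tight); airtime 270/270 (tight); design 84/90 (slack 6); production 231/253 (slack 22).
Since design, production are not tight, their duals are 0.
The binding rows give the dual system: 2·y_budget + 6·y_airtime = 24 and 1·y_budget + 4·y_airtime = 15.5.
Solving: y_budget = 1.5, y_airtime = 3.5.
Shadow price of budget = 1.5.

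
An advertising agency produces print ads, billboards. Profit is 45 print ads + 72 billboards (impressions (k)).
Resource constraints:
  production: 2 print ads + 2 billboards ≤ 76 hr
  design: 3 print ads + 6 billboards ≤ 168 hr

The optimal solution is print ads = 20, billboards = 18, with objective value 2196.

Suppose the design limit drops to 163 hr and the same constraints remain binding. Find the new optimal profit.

At the optimum: production uses 76 of 76 (binding); design uses 168 of 168 (binding).
Dual feasibility on the basic columns requires 2·y_production + 3·y_design = 45, 2·y_production + 6·y_design = 72.
Solving: y_production = 9, y_design = 9.
Δz = y_design·Δb = 9 × (-5) = -45, so new z* = 2196 − 45 = 2151.

2151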